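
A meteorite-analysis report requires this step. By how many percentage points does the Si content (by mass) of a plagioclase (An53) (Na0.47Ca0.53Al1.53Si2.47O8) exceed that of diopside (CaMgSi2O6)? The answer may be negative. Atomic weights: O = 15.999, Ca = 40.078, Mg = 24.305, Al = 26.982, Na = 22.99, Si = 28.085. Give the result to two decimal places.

M(Na0.47Ca0.53Al1.53Si2.47O8) = 270.691 g/mol, so wt% Si = 69.370/270.691 × 100 = 25.63%.
M(CaMgSi2O6) = 216.547 g/mol, so wt% Si = 56.170/216.547 × 100 = 25.94%.
25.63 − 25.94 = -0.31 pp.

-0.31 percentage points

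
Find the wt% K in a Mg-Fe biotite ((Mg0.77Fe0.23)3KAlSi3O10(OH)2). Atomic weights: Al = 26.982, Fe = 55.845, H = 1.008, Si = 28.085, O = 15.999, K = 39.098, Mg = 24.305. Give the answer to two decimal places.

8.91 mass %

Molar mass of (Mg0.77Fe0.23)3KAlSi3O10(OH)2: 2.31*24.305 + 0.69*55.845 + 1*39.098 + 1*26.982 + 3*28.085 + 12*15.999 + 2*1.008 = 439.017 g/mol.
Mass of K per formula unit: 1 × 39.098 = 39.098 g.
Weight fraction K = 39.098 / 439.017 = 0.0891.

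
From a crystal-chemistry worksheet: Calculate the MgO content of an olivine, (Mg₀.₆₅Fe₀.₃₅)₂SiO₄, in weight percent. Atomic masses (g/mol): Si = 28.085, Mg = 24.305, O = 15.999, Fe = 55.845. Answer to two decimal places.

Formula mass = 162.769 g/mol.
1.30 Mg → 1.3000 mol MgO per formula unit; M(MgO) = 40.304, so MgO mass = 52.395 g.
52.395/162.769 × 100 = 32.19 wt%.

32.19 wt%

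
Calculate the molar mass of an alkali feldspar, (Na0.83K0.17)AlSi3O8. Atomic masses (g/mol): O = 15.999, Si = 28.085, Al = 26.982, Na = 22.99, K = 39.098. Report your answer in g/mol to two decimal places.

264.96 g/mol

The formula mass is the sum 0.83·22.99 + 0.17·39.098 + 1·26.982 + 3·28.085 + 8·15.999.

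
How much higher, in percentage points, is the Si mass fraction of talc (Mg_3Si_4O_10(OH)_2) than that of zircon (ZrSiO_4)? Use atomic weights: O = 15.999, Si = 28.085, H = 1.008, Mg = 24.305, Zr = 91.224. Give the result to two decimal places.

M(Mg_3Si_4O_10(OH)_2) = 379.259 g/mol, so wt% Si = 112.340/379.259 × 100 = 29.62%.
M(ZrSiO_4) = 183.305 g/mol, so wt% Si = 28.085/183.305 × 100 = 15.32%.
29.62 − 15.32 = 14.30 pp.

14.30 percentage points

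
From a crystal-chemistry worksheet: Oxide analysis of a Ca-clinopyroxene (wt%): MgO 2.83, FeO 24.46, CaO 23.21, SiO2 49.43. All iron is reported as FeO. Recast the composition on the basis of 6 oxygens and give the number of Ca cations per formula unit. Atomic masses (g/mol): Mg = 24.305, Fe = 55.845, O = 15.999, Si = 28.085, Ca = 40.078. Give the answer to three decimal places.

MgO (M=40.304): mol = 0.07022; Mg = 0.07022, O = 0.07022.
FeO (M=71.844): mol = 0.34046; Fe = 0.34046, O = 0.34046.
CaO (M=56.077): mol = 0.41390; Ca = 0.41390, O = 0.41390.
SiO2 (M=60.083): mol = 0.82270; Si = 0.82270, O = 1.64540.
ΣO = 2.46998; factor = 6/ΣO = 2.42917.
Ca apfu = 0.41390 × 2.42917 = 1.005.

1.005 Ca apfu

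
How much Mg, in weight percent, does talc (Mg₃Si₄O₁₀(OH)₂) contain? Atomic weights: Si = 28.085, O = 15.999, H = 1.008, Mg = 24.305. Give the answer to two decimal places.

19.23 weight percent

M(Mg₃Si₄O₁₀(OH)₂) = 379.259 g/mol.
Mg contributes 3 × 24.305 = 72.915 g per mole.
72.915/379.259 = 0.1923 → 19.23%.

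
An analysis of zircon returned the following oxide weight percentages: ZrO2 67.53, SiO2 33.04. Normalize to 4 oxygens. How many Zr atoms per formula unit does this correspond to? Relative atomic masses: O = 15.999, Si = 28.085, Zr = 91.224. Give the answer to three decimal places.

67.53 wt% ZrO2 ÷ 123.222 g/mol = 0.54804 mol, giving 0.54804 Zr and 1.09608 O.
33.04 wt% SiO2 ÷ 60.083 g/mol = 0.54991 mol, giving 0.54991 Si and 1.09982 O.
Oxygen sums to 2.19590; scaling by 4/2.19590 = 1.82158 puts the formula on 4 O.
Zr: 0.54804 × 1.82158 = 0.998 atoms per formula unit.

0.998 Zr apfu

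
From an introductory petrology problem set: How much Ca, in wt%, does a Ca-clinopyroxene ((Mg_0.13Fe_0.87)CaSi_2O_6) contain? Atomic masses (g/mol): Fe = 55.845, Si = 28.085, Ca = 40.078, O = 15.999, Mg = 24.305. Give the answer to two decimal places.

Molar mass of (Mg_0.13Fe_0.87)CaSi_2O_6: 0.13×24.305 + 0.87×55.845 + 1×40.078 + 2×28.085 + 6×15.999 = 243.987 g/mol.
Mass of Ca per formula unit: 1 × 40.078 = 40.078 g.
Weight fraction Ca = 40.078 / 243.987 = 0.1643.

16.43 wt%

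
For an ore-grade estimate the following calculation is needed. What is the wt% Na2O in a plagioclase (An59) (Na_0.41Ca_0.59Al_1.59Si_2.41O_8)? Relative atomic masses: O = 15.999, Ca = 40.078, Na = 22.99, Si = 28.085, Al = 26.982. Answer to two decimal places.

4.68 wt%

Formula mass = 271.650 g/mol.
0.41 Na → 0.2050 mol Na2O per formula unit; M(Na2O) = 61.979, so Na2O mass = 12.706 g.
12.706/271.650 × 100 = 4.68 wt%.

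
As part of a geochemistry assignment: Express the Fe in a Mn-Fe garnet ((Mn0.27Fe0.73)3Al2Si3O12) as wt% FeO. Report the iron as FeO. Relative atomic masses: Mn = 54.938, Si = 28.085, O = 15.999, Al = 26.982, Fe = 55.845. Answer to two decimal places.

31.66 wt%

Formula mass = 497.007 g/mol.
2.19 Fe → 2.1900 mol FeO per formula unit; M(FeO) = 71.844, so FeO mass = 157.338 g.
157.338/497.007 × 100 = 31.66 wt%.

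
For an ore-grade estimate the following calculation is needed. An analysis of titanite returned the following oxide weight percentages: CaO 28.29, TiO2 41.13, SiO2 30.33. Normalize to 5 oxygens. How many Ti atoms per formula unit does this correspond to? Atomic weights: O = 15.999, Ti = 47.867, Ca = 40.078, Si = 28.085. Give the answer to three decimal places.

28.29 wt% CaO ÷ 56.077 g/mol = 0.50448 mol, giving 0.50448 Ca and 0.50448 O.
41.13 wt% TiO2 ÷ 79.865 g/mol = 0.51499 mol, giving 0.51499 Ti and 1.02998 O.
30.33 wt% SiO2 ÷ 60.083 g/mol = 0.50480 mol, giving 0.50480 Si and 1.00960 O.
Oxygen sums to 2.54406; scaling by 5/2.54406 = 1.96536 puts the formula on 5 O.
Ti: 0.51499 × 1.96536 = 1.012 atoms per formula unit.

1.012 Ti apfu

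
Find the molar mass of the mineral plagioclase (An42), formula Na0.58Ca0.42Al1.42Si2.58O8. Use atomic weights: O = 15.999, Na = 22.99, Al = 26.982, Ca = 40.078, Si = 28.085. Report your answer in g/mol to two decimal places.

The formula mass is the sum 0.58*22.99 + 0.42*40.078 + 1.42*26.982 + 2.58*28.085 + 8*15.999.

268.93 g/mol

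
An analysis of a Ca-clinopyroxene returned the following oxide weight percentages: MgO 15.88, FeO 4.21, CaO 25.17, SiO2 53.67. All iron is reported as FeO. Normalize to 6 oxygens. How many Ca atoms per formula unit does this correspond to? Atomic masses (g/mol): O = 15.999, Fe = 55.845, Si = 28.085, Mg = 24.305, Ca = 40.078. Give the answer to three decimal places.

15.88 wt% MgO ÷ 40.304 g/mol = 0.39401 mol, giving 0.39401 Mg and 0.39401 O.
4.21 wt% FeO ÷ 71.844 g/mol = 0.05860 mol, giving 0.05860 Fe and 0.05860 O.
25.17 wt% CaO ÷ 56.077 g/mol = 0.44885 mol, giving 0.44885 Ca and 0.44885 O.
53.67 wt% SiO2 ÷ 60.083 g/mol = 0.89326 mol, giving 0.89326 Si and 1.78652 O.
Oxygen sums to 2.68798; scaling by 6/2.68798 = 2.23216 puts the formula on 6 O.
Ca: 0.44885 × 2.23216 = 1.002 atoms per formula unit.

1.002 Ca apfu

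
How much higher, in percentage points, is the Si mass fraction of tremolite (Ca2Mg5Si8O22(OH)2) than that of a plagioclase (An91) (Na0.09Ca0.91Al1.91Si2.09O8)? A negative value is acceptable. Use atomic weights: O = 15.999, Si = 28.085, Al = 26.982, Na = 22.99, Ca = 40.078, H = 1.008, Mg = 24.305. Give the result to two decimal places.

6.45 percentage points

Si in Ca2Mg5Si8O22(OH)2: molar mass 812.353 g/mol; 8×28.085 = 224.680 g → 27.66 wt%.
Si in Na0.09Ca0.91Al1.91Si2.09O8: molar mass 276.765 g/mol; 2.09×28.085 = 58.698 g → 21.21 wt%.
Difference = 27.66 − 21.21 = 6.45 percentage points.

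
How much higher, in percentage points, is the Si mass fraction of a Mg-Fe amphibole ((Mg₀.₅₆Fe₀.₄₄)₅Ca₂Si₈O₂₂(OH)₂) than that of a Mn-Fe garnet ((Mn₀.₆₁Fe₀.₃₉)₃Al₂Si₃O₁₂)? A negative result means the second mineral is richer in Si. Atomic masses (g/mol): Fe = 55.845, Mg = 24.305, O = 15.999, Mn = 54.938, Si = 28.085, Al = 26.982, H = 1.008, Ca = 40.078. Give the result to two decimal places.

8.50 percentage points

Si in (Mg₀.₅₆Fe₀.₄₄)₅Ca₂Si₈O₂₂(OH)₂: molar mass 881.741 g/mol; 8×28.085 = 224.680 g → 25.48 wt%.
Si in (Mn₀.₆₁Fe₀.₃₉)₃Al₂Si₃O₁₂: molar mass 496.082 g/mol; 3×28.085 = 84.255 g → 16.98 wt%.
Difference = 25.48 − 16.98 = 8.50 percentage points.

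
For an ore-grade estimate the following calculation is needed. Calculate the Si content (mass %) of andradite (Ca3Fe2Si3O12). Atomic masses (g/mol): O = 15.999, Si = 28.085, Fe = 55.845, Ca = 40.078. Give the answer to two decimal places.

16.58 mass %

M(Ca3Fe2Si3O12) = 508.167 g/mol.
Si contributes 3 × 28.085 = 84.255 g per mole.
84.255/508.167 = 0.1658 → 16.58%.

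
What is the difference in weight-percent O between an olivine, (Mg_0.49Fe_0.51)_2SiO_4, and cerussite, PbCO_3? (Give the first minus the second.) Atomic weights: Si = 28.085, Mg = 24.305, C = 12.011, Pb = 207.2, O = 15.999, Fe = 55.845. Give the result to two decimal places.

19.06 percentage points

First mineral: 63.996 g O in 172.862 g formula = 37.02 wt% O.
Second mineral: 47.997 g O in 267.208 g formula = 17.96 wt% O.
37.02% − 17.96% gives a difference of 19.06 percentage points.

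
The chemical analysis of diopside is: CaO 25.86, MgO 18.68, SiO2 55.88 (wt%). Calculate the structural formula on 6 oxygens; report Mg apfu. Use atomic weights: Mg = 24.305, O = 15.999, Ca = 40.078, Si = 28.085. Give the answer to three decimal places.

CaO (M=56.077): mol = 0.46115; Ca = 0.46115, O = 0.46115.
MgO (M=40.304): mol = 0.46348; Mg = 0.46348, O = 0.46348.
SiO2 (M=60.083): mol = 0.93005; Si = 0.93005, O = 1.86010.
ΣO = 2.78473; factor = 6/ΣO = 2.15461.
Mg apfu = 0.46348 × 2.15461 = 0.999.

0.999 Mg apfu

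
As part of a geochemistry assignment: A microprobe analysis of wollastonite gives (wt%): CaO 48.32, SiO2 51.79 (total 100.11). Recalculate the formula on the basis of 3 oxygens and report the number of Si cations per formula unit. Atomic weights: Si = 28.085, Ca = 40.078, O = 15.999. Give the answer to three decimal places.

CaO: 48.32/56.077 = 0.86167 mol → 0.86167 mol Ca, 0.86167 mol O.
SiO2: 51.79/60.083 = 0.86197 mol → 0.86197 mol Si, 1.72394 mol O.
Total oxygen = 2.58561 mol. Normalization factor = 3/2.58561 = 1.16027.
Si per 3 O = 0.86197 × 1.16027 = 1.000.

1.000 Si apfu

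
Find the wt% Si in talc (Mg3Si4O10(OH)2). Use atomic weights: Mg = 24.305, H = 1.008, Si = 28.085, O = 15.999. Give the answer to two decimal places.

Formula mass = 3·24.305 + 4·28.085 + 12·15.999 + 2·1.008 = 379.259 g/mol, of which 112.340 g is Si.
So Si makes up 112.340/379.259 = 0.2962 of the mass, i.e. 29.62%.

29.62 wt%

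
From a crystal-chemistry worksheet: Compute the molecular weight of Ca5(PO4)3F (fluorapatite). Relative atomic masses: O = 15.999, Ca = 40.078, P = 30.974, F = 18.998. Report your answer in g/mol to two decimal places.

M = 5(40.078) + 3(30.974) + 12(15.999) + 1(18.998)

504.30 g/mol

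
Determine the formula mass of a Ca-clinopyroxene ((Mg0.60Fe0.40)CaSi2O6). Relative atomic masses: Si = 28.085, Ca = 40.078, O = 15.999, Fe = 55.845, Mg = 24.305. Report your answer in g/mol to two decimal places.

M = 0.60×24.305 + 0.40×55.845 + 1×40.078 + 2×28.085 + 6×15.999

229.16 g/mol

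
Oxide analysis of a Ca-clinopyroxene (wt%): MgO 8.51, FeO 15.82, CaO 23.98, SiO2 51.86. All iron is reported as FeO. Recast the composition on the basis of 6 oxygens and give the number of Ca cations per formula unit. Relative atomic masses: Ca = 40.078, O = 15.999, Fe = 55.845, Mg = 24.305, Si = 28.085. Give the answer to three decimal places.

8.51 wt% MgO ÷ 40.304 g/mol = 0.21115 mol, giving 0.21115 Mg and 0.21115 O.
15.82 wt% FeO ÷ 71.844 g/mol = 0.22020 mol, giving 0.22020 Fe and 0.22020 O.
23.98 wt% CaO ÷ 56.077 g/mol = 0.42763 mol, giving 0.42763 Ca and 0.42763 O.
51.86 wt% SiO2 ÷ 60.083 g/mol = 0.86314 mol, giving 0.86314 Si and 1.72628 O.
Oxygen sums to 2.58526; scaling by 6/2.58526 = 2.32085 puts the formula on 6 O.
Ca: 0.42763 × 2.32085 = 0.992 atoms per formula unit.

0.992 Ca apfu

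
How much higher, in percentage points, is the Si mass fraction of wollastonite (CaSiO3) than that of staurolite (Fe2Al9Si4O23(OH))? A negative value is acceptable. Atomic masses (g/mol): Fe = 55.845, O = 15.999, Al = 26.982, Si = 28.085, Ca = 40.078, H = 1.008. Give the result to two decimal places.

10.99 percentage points

M(CaSiO3) = 116.160 g/mol, so wt% Si = 28.085/116.160 × 100 = 24.18%.
M(Fe2Al9Si4O23(OH)) = 851.852 g/mol, so wt% Si = 112.340/851.852 × 100 = 13.19%.
24.18 − 13.19 = 10.99 pp.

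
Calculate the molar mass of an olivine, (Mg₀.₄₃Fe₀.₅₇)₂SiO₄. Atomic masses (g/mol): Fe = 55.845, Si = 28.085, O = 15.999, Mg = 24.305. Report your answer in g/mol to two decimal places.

176.65 g/mol

Mg: 0.86 × 24.305 = 20.9023
Fe: 1.14 × 55.845 = 63.6633
Si: 1 × 28.085 = 28.0850
O: 4 × 15.999 = 63.9960
Summing the contributions gives the formula mass.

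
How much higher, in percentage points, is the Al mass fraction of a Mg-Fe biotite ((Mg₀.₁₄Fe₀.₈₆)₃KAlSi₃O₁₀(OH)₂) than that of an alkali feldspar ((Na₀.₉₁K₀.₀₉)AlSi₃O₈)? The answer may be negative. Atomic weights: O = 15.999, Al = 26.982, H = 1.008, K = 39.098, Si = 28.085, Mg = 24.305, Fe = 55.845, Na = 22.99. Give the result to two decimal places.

-4.82 percentage points

Al in (Mg₀.₁₄Fe₀.₈₆)₃KAlSi₃O₁₀(OH)₂: molar mass 498.627 g/mol; 1×26.982 = 26.982 g → 5.41 wt%.
Al in (Na₀.₉₁K₀.₀₉)AlSi₃O₈: molar mass 263.669 g/mol; 1×26.982 = 26.982 g → 10.23 wt%.
Difference = 5.41 − 10.23 = -4.82 percentage points.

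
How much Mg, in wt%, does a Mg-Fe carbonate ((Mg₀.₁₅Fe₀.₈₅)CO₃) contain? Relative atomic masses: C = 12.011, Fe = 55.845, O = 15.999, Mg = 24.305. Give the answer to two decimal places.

3.28 wt%

M((Mg₀.₁₅Fe₀.₈₅)CO₃) = 111.122 g/mol.
Mg contributes 0.15 × 24.305 = 3.646 g per mole.
3.646/111.122 = 0.0328 → 3.28%.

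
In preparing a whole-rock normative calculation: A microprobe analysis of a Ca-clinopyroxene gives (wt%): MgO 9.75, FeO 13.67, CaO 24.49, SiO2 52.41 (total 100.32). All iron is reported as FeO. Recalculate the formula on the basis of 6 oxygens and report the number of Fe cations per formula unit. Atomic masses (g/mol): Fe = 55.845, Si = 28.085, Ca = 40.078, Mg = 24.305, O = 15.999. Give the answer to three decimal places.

MgO: 9.75/40.304 = 0.24191 mol → 0.24191 mol Mg, 0.24191 mol O.
FeO: 13.67/71.844 = 0.19027 mol → 0.19027 mol Fe, 0.19027 mol O.
CaO: 24.49/56.077 = 0.43672 mol → 0.43672 mol Ca, 0.43672 mol O.
SiO2: 52.41/60.083 = 0.87229 mol → 0.87229 mol Si, 1.74458 mol O.
Total oxygen = 2.61348 mol. Normalization factor = 6/2.61348 = 2.29579.
Fe per 6 O = 0.19027 × 2.29579 = 0.437.

0.437 Fe apfu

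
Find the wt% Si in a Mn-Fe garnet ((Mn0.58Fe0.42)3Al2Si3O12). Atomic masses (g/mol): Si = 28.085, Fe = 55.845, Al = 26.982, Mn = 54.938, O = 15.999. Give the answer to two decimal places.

16.98 weight percent

Formula mass = 1.74*54.938 + 1.26*55.845 + 2*26.982 + 3*28.085 + 12*15.999 = 496.164 g/mol, of which 84.255 g is Si.
So Si makes up 84.255/496.164 = 0.1698 of the mass, i.e. 16.98%.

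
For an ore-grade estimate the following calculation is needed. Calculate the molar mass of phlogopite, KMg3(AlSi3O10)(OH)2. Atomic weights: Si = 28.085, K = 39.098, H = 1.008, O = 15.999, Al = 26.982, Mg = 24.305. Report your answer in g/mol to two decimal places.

417.25 g/mol

K: 1 × 39.098 = 39.0980
Mg: 3 × 24.305 = 72.9150
Al: 1 × 26.982 = 26.9820
Si: 3 × 28.085 = 84.2550
O: 12 × 15.999 = 191.9880
H: 2 × 1.008 = 2.0160
Summing the contributions gives the formula mass.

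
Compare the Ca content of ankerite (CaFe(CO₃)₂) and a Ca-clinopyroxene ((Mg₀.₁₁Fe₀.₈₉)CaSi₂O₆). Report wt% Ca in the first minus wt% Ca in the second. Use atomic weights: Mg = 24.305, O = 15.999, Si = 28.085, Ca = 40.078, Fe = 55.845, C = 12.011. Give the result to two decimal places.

Ca in CaFe(CO₃)₂: molar mass 215.939 g/mol; 1×40.078 = 40.078 g → 18.56 wt%.
Ca in (Mg₀.₁₁Fe₀.₈₉)CaSi₂O₆: molar mass 244.618 g/mol; 1×40.078 = 40.078 g → 16.38 wt%.
Difference = 18.56 − 16.38 = 2.18 percentage points.

2.18 percentage points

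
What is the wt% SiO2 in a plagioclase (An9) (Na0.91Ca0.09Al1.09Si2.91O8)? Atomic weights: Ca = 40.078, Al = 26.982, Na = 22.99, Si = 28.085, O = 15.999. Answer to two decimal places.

66.31 wt%

Formula mass = 263.658 g/mol.
2.91 Si → 2.9100 mol SiO2 per formula unit; M(SiO2) = 60.083, so SiO2 mass = 174.842 g.
174.842/263.658 × 100 = 66.31 wt%.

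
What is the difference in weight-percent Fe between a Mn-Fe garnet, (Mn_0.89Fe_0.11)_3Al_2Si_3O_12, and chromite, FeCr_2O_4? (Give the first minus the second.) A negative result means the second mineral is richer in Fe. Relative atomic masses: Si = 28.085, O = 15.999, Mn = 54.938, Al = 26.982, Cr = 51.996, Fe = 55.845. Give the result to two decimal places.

M((Mn_0.89Fe_0.11)_3Al_2Si_3O_12) = 495.320 g/mol, so wt% Fe = 18.429/495.320 × 100 = 3.72%.
M(FeCr_2O_4) = 223.833 g/mol, so wt% Fe = 55.845/223.833 × 100 = 24.95%.
3.72 − 24.95 = -21.23 pp.

-21.23 percentage points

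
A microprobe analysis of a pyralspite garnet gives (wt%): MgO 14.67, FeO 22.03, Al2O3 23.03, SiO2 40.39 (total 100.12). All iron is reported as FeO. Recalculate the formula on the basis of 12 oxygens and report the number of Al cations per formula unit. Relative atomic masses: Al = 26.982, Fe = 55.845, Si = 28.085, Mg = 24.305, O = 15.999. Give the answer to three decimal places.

2.013 Al apfu

MgO: 14.67/40.304 = 0.36398 mol → 0.36398 mol Mg, 0.36398 mol O.
FeO: 22.03/71.844 = 0.30664 mol → 0.30664 mol Fe, 0.30664 mol O.
Al2O3: 23.03/101.961 = 0.22587 mol → 0.45174 mol Al, 0.67761 mol O.
SiO2: 40.39/60.083 = 0.67224 mol → 0.67224 mol Si, 1.34448 mol O.
Total oxygen = 2.69271 mol. Normalization factor = 12/2.69271 = 4.45648.
Al per 12 O = 0.45174 × 4.45648 = 2.013.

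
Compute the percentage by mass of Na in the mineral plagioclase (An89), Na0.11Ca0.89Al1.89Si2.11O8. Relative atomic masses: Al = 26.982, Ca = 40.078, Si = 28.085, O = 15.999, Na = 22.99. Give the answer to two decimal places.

M(Na0.11Ca0.89Al1.89Si2.11O8) = 276.446 g/mol.
Na contributes 0.11 × 22.99 = 2.529 g per mole.
2.529/276.446 = 0.0091 → 0.91%.

0.91 mass %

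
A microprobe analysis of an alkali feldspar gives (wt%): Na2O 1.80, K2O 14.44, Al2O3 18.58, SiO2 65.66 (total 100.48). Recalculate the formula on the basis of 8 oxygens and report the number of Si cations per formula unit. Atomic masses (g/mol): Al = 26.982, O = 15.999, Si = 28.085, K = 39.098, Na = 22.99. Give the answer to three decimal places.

Na2O (M=61.979): mol = 0.02904; Na = 0.05808, O = 0.02904.
K2O (M=94.195): mol = 0.15330; K = 0.30660, O = 0.15330.
Al2O3 (M=101.961): mol = 0.18223; Al = 0.36446, O = 0.54669.
SiO2 (M=60.083): mol = 1.09282; Si = 1.09282, O = 2.18564.
ΣO = 2.91467; factor = 8/ΣO = 2.74474.
Si apfu = 1.09282 × 2.74474 = 3.000.

3.000 Si apfu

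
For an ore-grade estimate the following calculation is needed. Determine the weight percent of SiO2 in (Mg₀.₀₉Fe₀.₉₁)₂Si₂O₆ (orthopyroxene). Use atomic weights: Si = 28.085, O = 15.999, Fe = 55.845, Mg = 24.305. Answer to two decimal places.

46.54 wt%

Molar mass of (Mg₀.₀₉Fe₀.₉₁)₂Si₂O₆ = 0.18·24.305 + 1.82·55.845 + 2·28.085 + 6·15.999 = 258.177 g/mol.
Each formula unit contains 2 Si, equivalent to 2/1 = 2.0000 mol SiO2.
M(SiO2) = 1×28.085 + 2×15.999 = 60.083 g/mol.
Mass of SiO2 per formula unit = 2.0000 × 60.083 = 120.166 g.
SiO2 wt% = 120.166 / 258.177 × 100 = 46.54%.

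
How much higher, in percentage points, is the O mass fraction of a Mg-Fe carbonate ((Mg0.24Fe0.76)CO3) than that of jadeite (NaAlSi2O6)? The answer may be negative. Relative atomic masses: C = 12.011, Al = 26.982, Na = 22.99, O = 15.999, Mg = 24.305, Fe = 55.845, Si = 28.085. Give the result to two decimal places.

-3.16 percentage points

First mineral: 47.997 g O in 108.283 g formula = 44.33 wt% O.
Second mineral: 95.994 g O in 202.136 g formula = 47.49 wt% O.
44.33% − 47.49% gives a difference of -3.16 percentage points.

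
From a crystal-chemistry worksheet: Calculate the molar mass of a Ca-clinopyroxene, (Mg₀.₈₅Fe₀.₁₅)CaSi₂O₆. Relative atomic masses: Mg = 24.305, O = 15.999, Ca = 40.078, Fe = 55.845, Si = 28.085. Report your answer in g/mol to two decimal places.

221.28 g/mol

The formula mass is the sum 0.85×24.305 + 0.15×55.845 + 1×40.078 + 2×28.085 + 6×15.999.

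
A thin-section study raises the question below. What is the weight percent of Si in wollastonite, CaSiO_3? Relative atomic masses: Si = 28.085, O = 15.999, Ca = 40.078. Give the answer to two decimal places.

24.18 weight percent

M(CaSiO_3) = 116.160 g/mol.
Si contributes 1 × 28.085 = 28.085 g per mole.
28.085/116.160 = 0.2418 → 24.18%.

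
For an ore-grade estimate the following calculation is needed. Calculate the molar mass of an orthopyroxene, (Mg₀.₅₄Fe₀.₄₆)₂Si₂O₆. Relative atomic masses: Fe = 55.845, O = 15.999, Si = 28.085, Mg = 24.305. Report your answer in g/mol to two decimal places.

229.79 g/mol

M = 1.08*24.305 + 0.92*55.845 + 2*28.085 + 6*15.999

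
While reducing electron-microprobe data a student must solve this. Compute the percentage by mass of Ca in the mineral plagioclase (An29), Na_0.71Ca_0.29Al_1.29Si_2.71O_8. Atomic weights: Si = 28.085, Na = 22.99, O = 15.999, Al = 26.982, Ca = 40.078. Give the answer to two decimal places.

Molar mass of Na_0.71Ca_0.29Al_1.29Si_2.71O_8: 0.71×22.99 + 0.29×40.078 + 1.29×26.982 + 2.71×28.085 + 8×15.999 = 266.855 g/mol.
Mass of Ca per formula unit: 0.29 × 40.078 = 11.623 g.
Weight fraction Ca = 11.623 / 266.855 = 0.0436.

4.36 mass %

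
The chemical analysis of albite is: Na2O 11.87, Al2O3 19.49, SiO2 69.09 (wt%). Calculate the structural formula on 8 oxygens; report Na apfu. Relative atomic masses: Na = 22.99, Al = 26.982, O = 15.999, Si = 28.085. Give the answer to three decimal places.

Na2O: 11.87/61.979 = 0.19152 mol → 0.38304 mol Na, 0.19152 mol O.
Al2O3: 19.49/101.961 = 0.19115 mol → 0.38230 mol Al, 0.57345 mol O.
SiO2: 69.09/60.083 = 1.14991 mol → 1.14991 mol Si, 2.29982 mol O.
Total oxygen = 3.06479 mol. Normalization factor = 8/3.06479 = 2.61029.
Na per 8 O = 0.38304 × 2.61029 = 1.000.

1.000 Na apfu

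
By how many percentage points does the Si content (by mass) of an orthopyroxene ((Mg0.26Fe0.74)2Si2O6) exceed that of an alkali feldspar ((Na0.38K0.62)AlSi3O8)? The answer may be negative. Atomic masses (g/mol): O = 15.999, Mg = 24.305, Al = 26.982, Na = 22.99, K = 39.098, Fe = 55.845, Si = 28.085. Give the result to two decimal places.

First mineral: 56.170 g Si in 247.453 g formula = 22.70 wt% Si.
Second mineral: 84.255 g Si in 272.206 g formula = 30.95 wt% Si.
22.70% − 30.95% gives a difference of -8.25 percentage points.

-8.25 percentage points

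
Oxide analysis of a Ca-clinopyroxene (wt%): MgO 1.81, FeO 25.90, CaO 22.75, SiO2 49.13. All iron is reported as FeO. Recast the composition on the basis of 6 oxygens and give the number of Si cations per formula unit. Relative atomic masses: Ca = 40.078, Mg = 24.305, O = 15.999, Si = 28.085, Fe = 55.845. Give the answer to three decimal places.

2.005 Si apfu

1.81 wt% MgO ÷ 40.304 g/mol = 0.04491 mol, giving 0.04491 Mg and 0.04491 O.
25.90 wt% FeO ÷ 71.844 g/mol = 0.36050 mol, giving 0.36050 Fe and 0.36050 O.
22.75 wt% CaO ÷ 56.077 g/mol = 0.40569 mol, giving 0.40569 Ca and 0.40569 O.
49.13 wt% SiO2 ÷ 60.083 g/mol = 0.81770 mol, giving 0.81770 Si and 1.63540 O.
Oxygen sums to 2.44650; scaling by 6/2.44650 = 2.45248 puts the formula on 6 O.
Si: 0.81770 × 2.45248 = 2.005 atoms per formula unit.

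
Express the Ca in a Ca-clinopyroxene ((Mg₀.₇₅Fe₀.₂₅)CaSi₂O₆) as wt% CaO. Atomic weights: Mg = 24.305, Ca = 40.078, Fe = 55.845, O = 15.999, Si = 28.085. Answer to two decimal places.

Formula mass = 224.432 g/mol.
1 Ca → 1.0000 mol CaO per formula unit; M(CaO) = 56.077, so CaO mass = 56.077 g.
56.077/224.432 × 100 = 24.99 wt%.

24.99 wt%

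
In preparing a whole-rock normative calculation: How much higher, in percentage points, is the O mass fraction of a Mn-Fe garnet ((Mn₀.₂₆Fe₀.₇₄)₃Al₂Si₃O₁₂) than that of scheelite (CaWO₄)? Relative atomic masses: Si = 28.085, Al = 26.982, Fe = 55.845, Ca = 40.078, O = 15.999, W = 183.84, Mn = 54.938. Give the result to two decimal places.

M((Mn₀.₂₆Fe₀.₇₄)₃Al₂Si₃O₁₂) = 497.035 g/mol, so wt% O = 191.988/497.035 × 100 = 38.63%.
M(CaWO₄) = 287.914 g/mol, so wt% O = 63.996/287.914 × 100 = 22.23%.
38.63 − 22.23 = 16.40 pp.

16.40 percentage points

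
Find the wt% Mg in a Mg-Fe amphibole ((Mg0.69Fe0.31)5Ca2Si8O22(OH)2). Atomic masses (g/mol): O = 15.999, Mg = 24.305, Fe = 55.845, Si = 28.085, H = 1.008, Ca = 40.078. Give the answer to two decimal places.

9.74 mass %

M((Mg0.69Fe0.31)5Ca2Si8O22(OH)2) = 861.240 g/mol.
Mg contributes 3.45 × 24.305 = 83.852 g per mole.
83.852/861.240 = 0.0974 → 9.74%.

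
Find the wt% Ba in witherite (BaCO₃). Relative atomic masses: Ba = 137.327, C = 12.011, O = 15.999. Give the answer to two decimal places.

69.59 weight percent

M(BaCO₃) = 197.335 g/mol.
Ba contributes 1 × 137.327 = 137.327 g per mole.
137.327/197.335 = 0.6959 → 69.59%.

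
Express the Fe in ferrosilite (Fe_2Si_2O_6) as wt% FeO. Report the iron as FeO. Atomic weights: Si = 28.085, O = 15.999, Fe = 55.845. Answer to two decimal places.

54.46 wt%

M(Fe_2Si_2O_6) = 263.854 g/mol; M(FeO) = 71.844 g/mol.
Moles FeO per formula unit = 2 Fe ÷ 1 = 2.0000.
FeO fraction = (2.0000 × 71.844) / 263.854 = 143.688/263.854 = 0.5446.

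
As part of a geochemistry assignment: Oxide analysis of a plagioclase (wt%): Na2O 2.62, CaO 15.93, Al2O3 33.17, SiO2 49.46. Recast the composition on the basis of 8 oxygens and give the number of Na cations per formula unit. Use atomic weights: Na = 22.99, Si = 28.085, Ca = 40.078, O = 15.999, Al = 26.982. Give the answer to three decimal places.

0.229 Na apfu

Na2O: 2.62/61.979 = 0.04227 mol → 0.08454 mol Na, 0.04227 mol O.
CaO: 15.93/56.077 = 0.28407 mol → 0.28407 mol Ca, 0.28407 mol O.
Al2O3: 33.17/101.961 = 0.32532 mol → 0.65064 mol Al, 0.97596 mol O.
SiO2: 49.46/60.083 = 0.82319 mol → 0.82319 mol Si, 1.64638 mol O.
Total oxygen = 2.94868 mol. Normalization factor = 8/2.94868 = 2.71308.
Na per 8 O = 0.08454 × 2.71308 = 0.229.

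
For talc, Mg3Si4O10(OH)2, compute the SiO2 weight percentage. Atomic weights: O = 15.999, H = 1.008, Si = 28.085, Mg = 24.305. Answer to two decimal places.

63.37 wt%

M(Mg3Si4O10(OH)2) = 379.259 g/mol; M(SiO2) = 60.083 g/mol.
Moles SiO2 per formula unit = 4 Si ÷ 1 = 4.0000.
SiO2 fraction = (4.0000 × 60.083) / 379.259 = 240.332/379.259 = 0.6337.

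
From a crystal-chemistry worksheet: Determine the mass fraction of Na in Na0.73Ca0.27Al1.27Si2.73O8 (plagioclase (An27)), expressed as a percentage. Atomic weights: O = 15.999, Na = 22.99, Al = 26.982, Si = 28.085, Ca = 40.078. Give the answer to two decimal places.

M(Na0.73Ca0.27Al1.27Si2.73O8) = 266.535 g/mol.
Na contributes 0.73 × 22.99 = 16.783 g per mole.
16.783/266.535 = 0.0630 → 6.30%.

6.30 mass %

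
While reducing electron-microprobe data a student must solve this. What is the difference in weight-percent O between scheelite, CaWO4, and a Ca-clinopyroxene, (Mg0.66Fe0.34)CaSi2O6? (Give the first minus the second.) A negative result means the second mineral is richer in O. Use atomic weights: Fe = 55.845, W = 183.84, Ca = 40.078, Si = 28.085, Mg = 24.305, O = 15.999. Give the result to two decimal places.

First mineral: 63.996 g O in 287.914 g formula = 22.23 wt% O.
Second mineral: 95.994 g O in 227.271 g formula = 42.24 wt% O.
22.23% − 42.24% gives a difference of -20.01 percentage points.

-20.01 percentage points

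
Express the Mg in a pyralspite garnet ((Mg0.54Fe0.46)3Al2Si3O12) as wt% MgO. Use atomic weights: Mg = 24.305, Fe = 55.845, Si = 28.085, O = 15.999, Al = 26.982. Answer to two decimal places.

Molar mass of (Mg0.54Fe0.46)3Al2Si3O12 = 1.62*24.305 + 1.38*55.845 + 2*26.982 + 3*28.085 + 12*15.999 = 446.647 g/mol.
Each formula unit contains 1.62 Mg, equivalent to 1.62/1 = 1.6200 mol MgO.
M(MgO) = 1×24.305 + 1×15.999 = 40.304 g/mol.
Mass of MgO per formula unit = 1.6200 × 40.304 = 65.292 g.
MgO wt% = 65.292 / 446.647 × 100 = 14.62%.

14.62 wt%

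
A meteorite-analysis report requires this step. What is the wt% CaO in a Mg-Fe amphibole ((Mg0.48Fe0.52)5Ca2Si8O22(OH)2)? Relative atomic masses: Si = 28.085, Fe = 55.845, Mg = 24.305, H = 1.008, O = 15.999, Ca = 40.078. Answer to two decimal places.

Formula mass = 894.357 g/mol.
2 Ca → 2.0000 mol CaO per formula unit; M(CaO) = 56.077, so CaO mass = 112.154 g.
112.154/894.357 × 100 = 12.54 wt%.

12.54 wt%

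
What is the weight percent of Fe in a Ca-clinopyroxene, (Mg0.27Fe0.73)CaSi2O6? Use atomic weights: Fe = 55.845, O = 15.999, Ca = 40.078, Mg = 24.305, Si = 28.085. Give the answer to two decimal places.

Molar mass of (Mg0.27Fe0.73)CaSi2O6: 0.27·24.305 + 0.73·55.845 + 1·40.078 + 2·28.085 + 6·15.999 = 239.571 g/mol.
Mass of Fe per formula unit: 0.73 × 55.845 = 40.767 g.
Weight fraction Fe = 40.767 / 239.571 = 0.1702.

17.02 mass %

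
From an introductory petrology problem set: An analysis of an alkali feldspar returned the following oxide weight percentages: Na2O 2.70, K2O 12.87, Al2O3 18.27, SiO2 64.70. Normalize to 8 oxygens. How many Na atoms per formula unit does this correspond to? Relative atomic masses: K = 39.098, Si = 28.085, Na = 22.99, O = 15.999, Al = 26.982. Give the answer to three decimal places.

Na2O (M=61.979): mol = 0.04356; Na = 0.08712, O = 0.04356.
K2O (M=94.195): mol = 0.13663; K = 0.27326, O = 0.13663.
Al2O3 (M=101.961): mol = 0.17919; Al = 0.35838, O = 0.53757.
SiO2 (M=60.083): mol = 1.07684; Si = 1.07684, O = 2.15368.
ΣO = 2.87144; factor = 8/ΣO = 2.78606.
Na apfu = 0.08712 × 2.78606 = 0.243.

0.243 Na apfu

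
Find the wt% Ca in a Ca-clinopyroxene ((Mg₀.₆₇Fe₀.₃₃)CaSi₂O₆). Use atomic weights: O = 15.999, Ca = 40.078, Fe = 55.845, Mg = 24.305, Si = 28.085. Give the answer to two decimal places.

17.66 mass %

M((Mg₀.₆₇Fe₀.₃₃)CaSi₂O₆) = 226.955 g/mol.
Ca contributes 1 × 40.078 = 40.078 g per mole.
40.078/226.955 = 0.1766 → 17.66%.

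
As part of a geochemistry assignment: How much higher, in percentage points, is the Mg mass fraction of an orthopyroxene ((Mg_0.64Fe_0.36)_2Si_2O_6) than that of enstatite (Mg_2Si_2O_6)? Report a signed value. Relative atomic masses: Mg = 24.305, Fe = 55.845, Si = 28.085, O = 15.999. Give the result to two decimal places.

-10.29 percentage points

First mineral: 31.110 g Mg in 223.483 g formula = 13.92 wt% Mg.
Second mineral: 48.610 g Mg in 200.774 g formula = 24.21 wt% Mg.
13.92% − 24.21% gives a difference of -10.29 percentage points.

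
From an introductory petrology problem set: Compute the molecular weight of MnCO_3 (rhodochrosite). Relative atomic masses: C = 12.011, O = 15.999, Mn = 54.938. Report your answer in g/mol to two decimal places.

Mn: 1 × 54.938 = 54.9380
C: 1 × 12.011 = 12.0110
O: 3 × 15.999 = 47.9970
Summing the contributions gives the formula mass.

114.95 g/mol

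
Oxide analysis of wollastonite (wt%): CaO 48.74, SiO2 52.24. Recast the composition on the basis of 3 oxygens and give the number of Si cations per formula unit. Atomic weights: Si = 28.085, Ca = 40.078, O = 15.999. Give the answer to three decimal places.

1.000 Si apfu

CaO (M=56.077): mol = 0.86916; Ca = 0.86916, O = 0.86916.
SiO2 (M=60.083): mol = 0.86946; Si = 0.86946, O = 1.73892.
ΣO = 2.60808; factor = 3/ΣO = 1.15027.
Si apfu = 0.86946 × 1.15027 = 1.000.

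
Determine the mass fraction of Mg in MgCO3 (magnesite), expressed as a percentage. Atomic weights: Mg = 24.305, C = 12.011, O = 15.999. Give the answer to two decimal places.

M(MgCO3) = 84.313 g/mol.
Mg contributes 1 × 24.305 = 24.305 g per mole.
24.305/84.313 = 0.2883 → 28.83%.

28.83 mass %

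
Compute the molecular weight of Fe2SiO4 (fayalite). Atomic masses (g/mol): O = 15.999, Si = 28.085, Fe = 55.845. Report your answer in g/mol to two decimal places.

203.77 g/mol

Fe: 2 × 55.845 = 111.6900
Si: 1 × 28.085 = 28.0850
O: 4 × 15.999 = 63.9960
Summing the contributions gives the formula mass.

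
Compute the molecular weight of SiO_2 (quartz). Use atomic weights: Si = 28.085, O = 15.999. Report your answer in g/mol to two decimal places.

60.08 g/mol

Si: 1 × 28.085 = 28.0850
O: 2 × 15.999 = 31.9980
Summing the contributions gives the formula mass.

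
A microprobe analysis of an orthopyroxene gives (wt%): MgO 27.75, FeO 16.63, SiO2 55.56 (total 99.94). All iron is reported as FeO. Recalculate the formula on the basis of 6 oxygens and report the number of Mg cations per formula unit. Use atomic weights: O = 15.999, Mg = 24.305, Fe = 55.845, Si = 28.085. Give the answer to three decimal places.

27.75 wt% MgO ÷ 40.304 g/mol = 0.68852 mol, giving 0.68852 Mg and 0.68852 O.
16.63 wt% FeO ÷ 71.844 g/mol = 0.23147 mol, giving 0.23147 Fe and 0.23147 O.
55.56 wt% SiO2 ÷ 60.083 g/mol = 0.92472 mol, giving 0.92472 Si and 1.84944 O.
Oxygen sums to 2.76943; scaling by 6/2.76943 = 2.16651 puts the formula on 6 O.
Mg: 0.68852 × 2.16651 = 1.492 atoms per formula unit.

1.492 Mg apfu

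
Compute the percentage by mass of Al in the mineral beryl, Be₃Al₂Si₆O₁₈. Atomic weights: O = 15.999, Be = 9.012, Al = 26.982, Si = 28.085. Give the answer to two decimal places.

10.04 wt%

Formula mass = 3·9.012 + 2·26.982 + 6·28.085 + 18·15.999 = 537.492 g/mol, of which 53.964 g is Al.
So Al makes up 53.964/537.492 = 0.1004 of the mass, i.e. 10.04%.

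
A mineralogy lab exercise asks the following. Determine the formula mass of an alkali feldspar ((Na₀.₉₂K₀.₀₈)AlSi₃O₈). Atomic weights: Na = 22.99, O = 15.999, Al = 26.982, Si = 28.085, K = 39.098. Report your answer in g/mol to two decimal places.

263.51 g/mol

M = 0.92*22.99 + 0.08*39.098 + 1*26.982 + 3*28.085 + 8*15.999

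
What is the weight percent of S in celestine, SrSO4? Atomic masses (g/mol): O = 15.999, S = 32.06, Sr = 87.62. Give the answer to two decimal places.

17.45 weight percent

M(SrSO4) = 183.676 g/mol.
S contributes 1 × 32.06 = 32.060 g per mole.
32.060/183.676 = 0.1745 → 17.45%.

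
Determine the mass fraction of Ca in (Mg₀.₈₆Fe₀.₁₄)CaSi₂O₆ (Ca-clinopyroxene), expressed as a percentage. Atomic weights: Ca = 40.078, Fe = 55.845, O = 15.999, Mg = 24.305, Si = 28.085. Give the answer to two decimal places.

18.14 mass %

Molar mass of (Mg₀.₈₆Fe₀.₁₄)CaSi₂O₆: 0.86×24.305 + 0.14×55.845 + 1×40.078 + 2×28.085 + 6×15.999 = 220.963 g/mol.
Mass of Ca per formula unit: 1 × 40.078 = 40.078 g.
Weight fraction Ca = 40.078 / 220.963 = 0.1814.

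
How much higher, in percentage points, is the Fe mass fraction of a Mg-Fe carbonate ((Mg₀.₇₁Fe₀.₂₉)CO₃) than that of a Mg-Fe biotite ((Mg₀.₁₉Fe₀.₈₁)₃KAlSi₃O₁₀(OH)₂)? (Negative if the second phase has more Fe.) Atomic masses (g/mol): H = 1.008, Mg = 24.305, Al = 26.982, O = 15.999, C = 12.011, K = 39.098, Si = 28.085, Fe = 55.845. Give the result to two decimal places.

-10.15 percentage points

M((Mg₀.₇₁Fe₀.₂₉)CO₃) = 93.460 g/mol, so wt% Fe = 16.195/93.460 × 100 = 17.33%.
M((Mg₀.₁₉Fe₀.₈₁)₃KAlSi₃O₁₀(OH)₂) = 493.896 g/mol, so wt% Fe = 135.703/493.896 × 100 = 27.48%.
17.33 − 27.48 = -10.15 pp.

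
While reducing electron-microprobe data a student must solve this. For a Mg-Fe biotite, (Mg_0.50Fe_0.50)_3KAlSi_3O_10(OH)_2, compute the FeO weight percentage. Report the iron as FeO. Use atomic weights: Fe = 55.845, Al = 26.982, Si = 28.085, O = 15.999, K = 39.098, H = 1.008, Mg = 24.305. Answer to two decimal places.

23.20 wt%

M((Mg_0.50Fe_0.50)_3KAlSi_3O_10(OH)_2) = 464.564 g/mol; M(FeO) = 71.844 g/mol.
Moles FeO per formula unit = 1.50 Fe ÷ 1 = 1.5000.
FeO fraction = (1.5000 × 71.844) / 464.564 = 107.766/464.564 = 0.2320.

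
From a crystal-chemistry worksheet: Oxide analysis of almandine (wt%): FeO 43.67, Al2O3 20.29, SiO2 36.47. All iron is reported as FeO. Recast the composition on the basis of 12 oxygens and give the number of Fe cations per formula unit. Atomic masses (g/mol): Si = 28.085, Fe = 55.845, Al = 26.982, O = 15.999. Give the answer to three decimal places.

43.67 wt% FeO ÷ 71.844 g/mol = 0.60784 mol, giving 0.60784 Fe and 0.60784 O.
20.29 wt% Al2O3 ÷ 101.961 g/mol = 0.19900 mol, giving 0.39800 Al and 0.59700 O.
36.47 wt% SiO2 ÷ 60.083 g/mol = 0.60699 mol, giving 0.60699 Si and 1.21398 O.
Oxygen sums to 2.41882; scaling by 12/2.41882 = 4.96110 puts the formula on 12 O.
Fe: 0.60784 × 4.96110 = 3.016 atoms per formula unit.

3.016 Fe apfu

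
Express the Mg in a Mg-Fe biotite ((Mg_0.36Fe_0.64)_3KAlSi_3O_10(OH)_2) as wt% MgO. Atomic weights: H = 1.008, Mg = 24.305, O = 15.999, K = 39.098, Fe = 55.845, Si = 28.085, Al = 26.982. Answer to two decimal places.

M((Mg_0.36Fe_0.64)_3KAlSi_3O_10(OH)_2) = 477.811 g/mol; M(MgO) = 40.304 g/mol.
Moles MgO per formula unit = 1.08 Mg ÷ 1 = 1.0800.
MgO fraction = (1.0800 × 40.304) / 477.811 = 43.528/477.811 = 0.0911.

9.11 wt%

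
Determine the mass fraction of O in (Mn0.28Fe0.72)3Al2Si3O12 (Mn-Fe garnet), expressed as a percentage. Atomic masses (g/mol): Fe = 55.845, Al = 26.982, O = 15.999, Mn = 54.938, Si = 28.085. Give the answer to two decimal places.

Molar mass of (Mn0.28Fe0.72)3Al2Si3O12: 0.84·54.938 + 2.16·55.845 + 2·26.982 + 3·28.085 + 12·15.999 = 496.980 g/mol.
Mass of O per formula unit: 12 × 15.999 = 191.988 g.
Weight fraction O = 191.988 / 496.980 = 0.3863.

38.63 weight percent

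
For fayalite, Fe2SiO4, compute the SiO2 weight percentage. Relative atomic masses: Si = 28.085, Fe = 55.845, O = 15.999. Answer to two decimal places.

29.49 wt%

M(Fe2SiO4) = 203.771 g/mol; M(SiO2) = 60.083 g/mol.
Moles SiO2 per formula unit = 1 Si ÷ 1 = 1.0000.
SiO2 fraction = (1.0000 × 60.083) / 203.771 = 60.083/203.771 = 0.2949.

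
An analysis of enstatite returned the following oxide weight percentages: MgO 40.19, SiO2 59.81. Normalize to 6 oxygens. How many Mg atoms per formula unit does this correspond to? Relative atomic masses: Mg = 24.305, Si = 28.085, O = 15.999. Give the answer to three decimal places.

MgO: 40.19/40.304 = 0.99717 mol → 0.99717 mol Mg, 0.99717 mol O.
SiO2: 59.81/60.083 = 0.99546 mol → 0.99546 mol Si, 1.99092 mol O.
Total oxygen = 2.98809 mol. Normalization factor = 6/2.98809 = 2.00797.
Mg per 6 O = 0.99717 × 2.00797 = 2.002.

2.002 Mg apfu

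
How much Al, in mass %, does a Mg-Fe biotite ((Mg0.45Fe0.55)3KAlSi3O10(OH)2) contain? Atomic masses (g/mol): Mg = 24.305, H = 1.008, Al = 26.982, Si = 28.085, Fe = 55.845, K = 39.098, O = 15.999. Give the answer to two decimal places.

5.75 mass %

Molar mass of (Mg0.45Fe0.55)3KAlSi3O10(OH)2: 1.35×24.305 + 1.65×55.845 + 1×39.098 + 1×26.982 + 3×28.085 + 12×15.999 + 2×1.008 = 469.295 g/mol.
Mass of Al per formula unit: 1 × 26.982 = 26.982 g.
Weight fraction Al = 26.982 / 469.295 = 0.0575.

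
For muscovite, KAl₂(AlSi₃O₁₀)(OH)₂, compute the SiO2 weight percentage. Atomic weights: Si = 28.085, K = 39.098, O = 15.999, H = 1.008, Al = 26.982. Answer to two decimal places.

45.25 wt%

Formula mass = 398.303 g/mol.
3 Si → 3.0000 mol SiO2 per formula unit; M(SiO2) = 60.083, so SiO2 mass = 180.249 g.
180.249/398.303 × 100 = 45.25 wt%.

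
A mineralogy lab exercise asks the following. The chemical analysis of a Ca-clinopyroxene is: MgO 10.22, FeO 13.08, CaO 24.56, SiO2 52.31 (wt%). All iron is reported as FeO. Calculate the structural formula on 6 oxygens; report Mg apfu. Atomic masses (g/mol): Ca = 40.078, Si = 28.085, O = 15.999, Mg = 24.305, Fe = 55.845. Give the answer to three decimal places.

0.582 Mg apfu

10.22 wt% MgO ÷ 40.304 g/mol = 0.25357 mol, giving 0.25357 Mg and 0.25357 O.
13.08 wt% FeO ÷ 71.844 g/mol = 0.18206 mol, giving 0.18206 Fe and 0.18206 O.
24.56 wt% CaO ÷ 56.077 g/mol = 0.43797 mol, giving 0.43797 Ca and 0.43797 O.
52.31 wt% SiO2 ÷ 60.083 g/mol = 0.87063 mol, giving 0.87063 Si and 1.74126 O.
Oxygen sums to 2.61486; scaling by 6/2.61486 = 2.29458 puts the formula on 6 O.
Mg: 0.25357 × 2.29458 = 0.582 atoms per formula unit.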